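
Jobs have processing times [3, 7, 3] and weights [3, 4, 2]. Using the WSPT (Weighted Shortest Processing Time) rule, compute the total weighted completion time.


Compute p/w ratios and sort ascending (WSPT): [(3, 3), (3, 2), (7, 4)]
Compute weighted completion times:
  Job (p=3,w=3): C=3, w*C=3*3=9
  Job (p=3,w=2): C=6, w*C=2*6=12
  Job (p=7,w=4): C=13, w*C=4*13=52
Total weighted completion time = 73

73


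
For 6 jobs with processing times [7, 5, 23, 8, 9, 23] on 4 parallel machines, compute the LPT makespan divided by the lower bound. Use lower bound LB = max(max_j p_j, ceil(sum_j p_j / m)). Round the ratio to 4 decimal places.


LPT order: [23, 23, 9, 8, 7, 5]
Machine loads after assignment: [23, 23, 14, 15]
LPT makespan = 23
Lower bound = max(max_job, ceil(total/4)) = max(23, 19) = 23
Ratio = 23 / 23 = 1.0

1.0


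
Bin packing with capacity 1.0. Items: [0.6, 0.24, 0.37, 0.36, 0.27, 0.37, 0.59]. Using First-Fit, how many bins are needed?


Place items sequentially using First-Fit:
  Item 0.6 -> new Bin 1
  Item 0.24 -> Bin 1 (now 0.84)
  Item 0.37 -> new Bin 2
  Item 0.36 -> Bin 2 (now 0.73)
  Item 0.27 -> Bin 2 (now 1.0)
  Item 0.37 -> new Bin 3
  Item 0.59 -> Bin 3 (now 0.96)
Total bins used = 3

3


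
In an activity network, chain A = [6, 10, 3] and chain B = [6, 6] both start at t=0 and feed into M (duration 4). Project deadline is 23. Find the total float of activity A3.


Forward pass: ES(A3) = sum of predecessors on chain A = 16
EF = ES + duration = 16 + 3 = 19
Backward pass: LF(M) = deadline = 23; LS(M) = 23 - 4 = 19
LF(A3) = LS(M) - sum(successors on chain A) = 19 - 0 = 19
LS = LF - duration = 19 - 3 = 16
Total float = LS - ES = 16 - 16 = 0

0


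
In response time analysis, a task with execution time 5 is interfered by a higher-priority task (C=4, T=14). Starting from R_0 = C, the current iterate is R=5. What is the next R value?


R_next = C + ceil(R_prev / T_hp) * C_hp
ceil(5 / 14) = ceil(0.3571) = 1
Interference = 1 * 4 = 4
R_next = 5 + 4 = 9

9


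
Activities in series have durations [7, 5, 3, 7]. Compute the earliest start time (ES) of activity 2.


Activity 2 starts after activities 1 through 1 complete.
Predecessor durations: [7]
ES = 7 = 7

7


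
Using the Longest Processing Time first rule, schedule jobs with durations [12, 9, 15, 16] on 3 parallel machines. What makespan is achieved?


Sort jobs in decreasing order (LPT): [16, 15, 12, 9]
Assign each job to the least loaded machine:
  Machine 1: jobs [16], load = 16
  Machine 2: jobs [15], load = 15
  Machine 3: jobs [12, 9], load = 21
Makespan = max load = 21

21


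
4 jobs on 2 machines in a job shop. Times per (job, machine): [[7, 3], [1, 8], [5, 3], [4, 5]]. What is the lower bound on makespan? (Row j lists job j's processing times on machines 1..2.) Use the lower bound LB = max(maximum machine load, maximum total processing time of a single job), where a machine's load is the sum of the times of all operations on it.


Machine loads:
  Machine 1: 7 + 1 + 5 + 4 = 17
  Machine 2: 3 + 8 + 3 + 5 = 19
Max machine load = 19
Job totals:
  Job 1: 10
  Job 2: 9
  Job 3: 8
  Job 4: 9
Max job total = 10
Lower bound = max(19, 10) = 19

19


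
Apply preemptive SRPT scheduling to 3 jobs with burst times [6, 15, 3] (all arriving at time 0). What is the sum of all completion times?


Since all jobs arrive at t=0, SRPT equals SPT ordering.
SPT order: [3, 6, 15]
Completion times:
  Job 1: p=3, C=3
  Job 2: p=6, C=9
  Job 3: p=15, C=24
Total completion time = 3 + 9 + 24 = 36

36


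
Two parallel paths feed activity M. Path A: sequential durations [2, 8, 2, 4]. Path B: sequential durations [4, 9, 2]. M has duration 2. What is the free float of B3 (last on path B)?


ES(B3) = sum of predecessors on chain B = 13
EF(B3) = ES + duration = 13 + 2 = 15
Successor of B3 is M. ES(M) = max(sum(A), sum(B)) = max(16, 15) = 16
Free float = ES(successor) - EF(current) = 16 - 15 = 1

1


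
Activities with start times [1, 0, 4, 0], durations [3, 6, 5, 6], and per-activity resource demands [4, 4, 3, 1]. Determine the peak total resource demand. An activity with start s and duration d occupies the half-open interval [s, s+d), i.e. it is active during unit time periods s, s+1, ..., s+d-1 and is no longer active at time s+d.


Each activity i is active on [start_i, start_i + duration_i).
Compute total resource usage per time slot:
  t=0: active resources = [4, 1], total = 5
  t=1: active resources = [4, 4, 1], total = 9
  t=2: active resources = [4, 4, 1], total = 9
  t=3: active resources = [4, 4, 1], total = 9
  t=4: active resources = [4, 3, 1], total = 8
  t=5: active resources = [4, 3, 1], total = 8
  t=6: active resources = [3], total = 3
  t=7: active resources = [3], total = 3
  t=8: active resources = [3], total = 3
Peak resource demand = 9

9


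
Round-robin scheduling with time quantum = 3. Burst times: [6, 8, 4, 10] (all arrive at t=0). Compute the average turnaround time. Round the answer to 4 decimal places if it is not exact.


Time quantum = 3
Execution trace:
  J1 runs 3 units, time = 3
  J2 runs 3 units, time = 6
  J3 runs 3 units, time = 9
  J4 runs 3 units, time = 12
  J1 runs 3 units, time = 15
  J2 runs 3 units, time = 18
  J3 runs 1 units, time = 19
  J4 runs 3 units, time = 22
  J2 runs 2 units, time = 24
  J4 runs 3 units, time = 27
  J4 runs 1 units, time = 28
Finish times: [15, 24, 19, 28]
Average turnaround = 86/4 = 21.5

21.5


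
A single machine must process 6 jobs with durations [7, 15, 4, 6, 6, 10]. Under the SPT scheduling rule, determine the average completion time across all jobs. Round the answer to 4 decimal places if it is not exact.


Sort jobs by processing time (SPT order): [4, 6, 6, 7, 10, 15]
Compute completion times sequentially:
  Job 1: processing = 4, completes at 4
  Job 2: processing = 6, completes at 10
  Job 3: processing = 6, completes at 16
  Job 4: processing = 7, completes at 23
  Job 5: processing = 10, completes at 33
  Job 6: processing = 15, completes at 48
Sum of completion times = 134
Average completion time = 134/6 = 22.3333

22.3333


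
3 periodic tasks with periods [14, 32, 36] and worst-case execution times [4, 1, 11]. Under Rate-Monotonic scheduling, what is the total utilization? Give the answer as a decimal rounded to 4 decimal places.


Compute individual utilizations (exact fractions):
  Task 1: C/T = 4/14 = 2/7 (approx. 0.2857)
  Task 2: C/T = 1/32 (approx. 0.0313)
  Task 3: C/T = 11/36 (approx. 0.3056)
Total utilization U = 2/7 + 1/32 + 11/36 = 1255/2016
Rounded to 4 decimal places: U = 0.6225
RM (Liu & Layland) bound for 3 tasks = 0.779763; compare with U = 1255/2016 (approx. 0.622520)
U <= bound, so schedulable by RM sufficient condition.

0.6225


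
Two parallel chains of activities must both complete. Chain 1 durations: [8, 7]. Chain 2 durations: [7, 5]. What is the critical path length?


Path A total = 8 + 7 = 15
Path B total = 7 + 5 = 12
Critical path = longest path = max(15, 12) = 15

15


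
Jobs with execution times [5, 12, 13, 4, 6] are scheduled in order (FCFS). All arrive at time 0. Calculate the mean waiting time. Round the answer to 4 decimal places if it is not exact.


FCFS order (as given): [5, 12, 13, 4, 6]
Waiting times:
  Job 1: wait = 0
  Job 2: wait = 5
  Job 3: wait = 17
  Job 4: wait = 30
  Job 5: wait = 34
Sum of waiting times = 86
Average waiting time = 86/5 = 17.2

17.2


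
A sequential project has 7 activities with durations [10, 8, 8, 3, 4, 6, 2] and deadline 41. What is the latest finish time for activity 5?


LF(activity 5) = deadline - sum of successor durations
Successors: activities 6 through 7 with durations [6, 2]
Sum of successor durations = 8
LF = 41 - 8 = 33

33


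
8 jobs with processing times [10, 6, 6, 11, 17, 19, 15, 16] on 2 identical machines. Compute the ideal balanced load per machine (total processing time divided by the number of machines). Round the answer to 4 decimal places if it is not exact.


Total processing time = 10 + 6 + 6 + 11 + 17 + 19 + 15 + 16 = 100
Number of machines = 2
Ideal balanced load = 100 / 2 = 50.0

50.0


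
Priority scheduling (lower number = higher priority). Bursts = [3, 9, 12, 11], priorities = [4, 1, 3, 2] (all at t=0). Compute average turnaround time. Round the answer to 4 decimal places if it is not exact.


Sort by priority (ascending = highest first):
Order: [(1, 9), (2, 11), (3, 12), (4, 3)]
Completion times:
  Priority 1, burst=9, C=9
  Priority 2, burst=11, C=20
  Priority 3, burst=12, C=32
  Priority 4, burst=3, C=35
Average turnaround = 96/4 = 24.0

24.0


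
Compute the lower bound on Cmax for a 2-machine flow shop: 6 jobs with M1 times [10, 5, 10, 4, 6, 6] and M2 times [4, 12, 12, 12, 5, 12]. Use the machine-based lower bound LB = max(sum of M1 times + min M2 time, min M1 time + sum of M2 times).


LB1 = sum(M1 times) + min(M2 times) = 41 + 4 = 45
LB2 = min(M1 times) + sum(M2 times) = 4 + 57 = 61
Lower bound = max(LB1, LB2) = max(45, 61) = 61

61


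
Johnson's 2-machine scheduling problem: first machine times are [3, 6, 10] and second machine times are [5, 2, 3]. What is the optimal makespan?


Apply Johnson's rule:
  Group 1 (a <= b): [(1, 3, 5)]
  Group 2 (a > b): [(3, 10, 3), (2, 6, 2)]
Optimal job order: [1, 3, 2]
Schedule:
  Job 1: M1 done at 3, M2 done at 8
  Job 3: M1 done at 13, M2 done at 16
  Job 2: M1 done at 19, M2 done at 21
Makespan = 21

21


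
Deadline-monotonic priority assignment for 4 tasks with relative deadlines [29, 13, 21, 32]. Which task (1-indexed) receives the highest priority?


Sort tasks by relative deadline (ascending):
  Task 2: deadline = 13
  Task 3: deadline = 21
  Task 1: deadline = 29
  Task 4: deadline = 32
Priority order (highest first): [2, 3, 1, 4]
Highest priority task = 2

2


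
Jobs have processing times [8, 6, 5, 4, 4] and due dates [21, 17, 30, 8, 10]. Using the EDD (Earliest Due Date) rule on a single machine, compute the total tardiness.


Sort by due date (EDD order): [(4, 8), (4, 10), (6, 17), (8, 21), (5, 30)]
Compute completion times and tardiness:
  Job 1: p=4, d=8, C=4, tardiness=max(0,4-8)=0
  Job 2: p=4, d=10, C=8, tardiness=max(0,8-10)=0
  Job 3: p=6, d=17, C=14, tardiness=max(0,14-17)=0
  Job 4: p=8, d=21, C=22, tardiness=max(0,22-21)=1
  Job 5: p=5, d=30, C=27, tardiness=max(0,27-30)=0
Total tardiness = 1

1


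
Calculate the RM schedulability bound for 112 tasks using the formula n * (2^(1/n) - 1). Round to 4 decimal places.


Compute 2^(1/112) = 1.0062080044
Subtract 1: 1.0062080044 - 1 = 0.0062080044
Multiply by n: 112 * 0.0062080044 = 0.6952964928
Round to 4 dp: 0.6953

0.6953


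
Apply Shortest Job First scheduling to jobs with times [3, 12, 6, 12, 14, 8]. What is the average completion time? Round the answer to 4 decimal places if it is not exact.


SJF order (ascending): [3, 6, 8, 12, 12, 14]
Completion times:
  Job 1: burst=3, C=3
  Job 2: burst=6, C=9
  Job 3: burst=8, C=17
  Job 4: burst=12, C=29
  Job 5: burst=12, C=41
  Job 6: burst=14, C=55
Average completion = 154/6 = 25.6667

25.6667


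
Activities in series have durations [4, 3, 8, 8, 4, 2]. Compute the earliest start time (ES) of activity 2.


Activity 2 starts after activities 1 through 1 complete.
Predecessor durations: [4]
ES = 4 = 4

4


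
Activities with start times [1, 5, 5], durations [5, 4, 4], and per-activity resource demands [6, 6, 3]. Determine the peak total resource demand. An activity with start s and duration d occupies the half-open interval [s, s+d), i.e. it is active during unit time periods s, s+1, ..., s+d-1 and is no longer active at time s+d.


Each activity i is active on [start_i, start_i + duration_i).
Compute total resource usage per time slot:
  t=0: active resources = [], total = 0
  t=1: active resources = [6], total = 6
  t=2: active resources = [6], total = 6
  t=3: active resources = [6], total = 6
  t=4: active resources = [6], total = 6
  t=5: active resources = [6, 6, 3], total = 15
  t=6: active resources = [6, 3], total = 9
  t=7: active resources = [6, 3], total = 9
  t=8: active resources = [6, 3], total = 9
Peak resource demand = 15

15


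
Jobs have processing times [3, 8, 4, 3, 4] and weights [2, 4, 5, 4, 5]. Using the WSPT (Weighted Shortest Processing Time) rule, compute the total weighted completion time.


Compute p/w ratios and sort ascending (WSPT): [(3, 4), (4, 5), (4, 5), (3, 2), (8, 4)]
Compute weighted completion times:
  Job (p=3,w=4): C=3, w*C=4*3=12
  Job (p=4,w=5): C=7, w*C=5*7=35
  Job (p=4,w=5): C=11, w*C=5*11=55
  Job (p=3,w=2): C=14, w*C=2*14=28
  Job (p=8,w=4): C=22, w*C=4*22=88
Total weighted completion time = 218

218


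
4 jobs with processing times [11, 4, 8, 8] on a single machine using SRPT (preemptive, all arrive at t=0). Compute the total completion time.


Since all jobs arrive at t=0, SRPT equals SPT ordering.
SPT order: [4, 8, 8, 11]
Completion times:
  Job 1: p=4, C=4
  Job 2: p=8, C=12
  Job 3: p=8, C=20
  Job 4: p=11, C=31
Total completion time = 4 + 12 + 20 + 31 = 67

67


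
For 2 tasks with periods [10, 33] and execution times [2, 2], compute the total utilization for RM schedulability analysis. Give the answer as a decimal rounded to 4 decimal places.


Compute individual utilizations (exact fractions):
  Task 1: C/T = 2/10 = 1/5 (approx. 0.2)
  Task 2: C/T = 2/33 (approx. 0.0606)
Total utilization U = 1/5 + 2/33 = 43/165
Rounded to 4 decimal places: U = 0.2606
RM (Liu & Layland) bound for 2 tasks = 0.828427; compare with U = 43/165 (approx. 0.260606)
U <= bound, so schedulable by RM sufficient condition.

0.2606


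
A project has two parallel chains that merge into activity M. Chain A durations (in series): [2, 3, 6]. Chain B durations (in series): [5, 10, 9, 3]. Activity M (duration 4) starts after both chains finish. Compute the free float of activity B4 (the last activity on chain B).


ES(B4) = sum of predecessors on chain B = 24
EF(B4) = ES + duration = 24 + 3 = 27
Successor of B4 is M. ES(M) = max(sum(A), sum(B)) = max(11, 27) = 27
Free float = ES(successor) - EF(current) = 27 - 27 = 0

0


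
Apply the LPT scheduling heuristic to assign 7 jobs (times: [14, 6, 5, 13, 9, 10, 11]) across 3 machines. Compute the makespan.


Sort jobs in decreasing order (LPT): [14, 13, 11, 10, 9, 6, 5]
Assign each job to the least loaded machine:
  Machine 1: jobs [14, 6, 5], load = 25
  Machine 2: jobs [13, 9], load = 22
  Machine 3: jobs [11, 10], load = 21
Makespan = max load = 25

25


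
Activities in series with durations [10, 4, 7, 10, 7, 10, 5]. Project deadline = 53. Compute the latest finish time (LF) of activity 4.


LF(activity 4) = deadline - sum of successor durations
Successors: activities 5 through 7 with durations [7, 10, 5]
Sum of successor durations = 22
LF = 53 - 22 = 31

31


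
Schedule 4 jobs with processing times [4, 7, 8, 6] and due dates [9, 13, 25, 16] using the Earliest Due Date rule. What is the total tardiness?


Sort by due date (EDD order): [(4, 9), (7, 13), (6, 16), (8, 25)]
Compute completion times and tardiness:
  Job 1: p=4, d=9, C=4, tardiness=max(0,4-9)=0
  Job 2: p=7, d=13, C=11, tardiness=max(0,11-13)=0
  Job 3: p=6, d=16, C=17, tardiness=max(0,17-16)=1
  Job 4: p=8, d=25, C=25, tardiness=max(0,25-25)=0
Total tardiness = 1

1


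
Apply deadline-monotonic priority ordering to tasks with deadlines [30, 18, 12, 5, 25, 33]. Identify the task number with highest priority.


Sort tasks by relative deadline (ascending):
  Task 4: deadline = 5
  Task 3: deadline = 12
  Task 2: deadline = 18
  Task 5: deadline = 25
  Task 1: deadline = 30
  Task 6: deadline = 33
Priority order (highest first): [4, 3, 2, 5, 1, 6]
Highest priority task = 4

4


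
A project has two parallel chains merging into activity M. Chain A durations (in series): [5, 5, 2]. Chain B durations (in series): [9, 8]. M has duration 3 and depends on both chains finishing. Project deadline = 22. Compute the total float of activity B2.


Forward pass: ES(B2) = sum of predecessors on chain B = 9
EF = ES + duration = 9 + 8 = 17
Backward pass: LF(M) = deadline = 22; LS(M) = 22 - 3 = 19
LF(B2) = LS(M) - sum(successors on chain B) = 19 - 0 = 19
LS = LF - duration = 19 - 8 = 11
Total float = LS - ES = 11 - 9 = 2

2


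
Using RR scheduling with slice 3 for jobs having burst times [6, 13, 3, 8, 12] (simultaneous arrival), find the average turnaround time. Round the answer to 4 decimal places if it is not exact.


Time quantum = 3
Execution trace:
  J1 runs 3 units, time = 3
  J2 runs 3 units, time = 6
  J3 runs 3 units, time = 9
  J4 runs 3 units, time = 12
  J5 runs 3 units, time = 15
  J1 runs 3 units, time = 18
  J2 runs 3 units, time = 21
  J4 runs 3 units, time = 24
  J5 runs 3 units, time = 27
  J2 runs 3 units, time = 30
  J4 runs 2 units, time = 32
  J5 runs 3 units, time = 35
  J2 runs 3 units, time = 38
  J5 runs 3 units, time = 41
  J2 runs 1 units, time = 42
Finish times: [18, 42, 9, 32, 41]
Average turnaround = 142/5 = 28.4

28.4


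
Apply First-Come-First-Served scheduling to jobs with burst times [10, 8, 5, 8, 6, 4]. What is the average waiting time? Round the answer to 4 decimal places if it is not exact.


FCFS order (as given): [10, 8, 5, 8, 6, 4]
Waiting times:
  Job 1: wait = 0
  Job 2: wait = 10
  Job 3: wait = 18
  Job 4: wait = 23
  Job 5: wait = 31
  Job 6: wait = 37
Sum of waiting times = 119
Average waiting time = 119/6 = 19.8333

19.8333


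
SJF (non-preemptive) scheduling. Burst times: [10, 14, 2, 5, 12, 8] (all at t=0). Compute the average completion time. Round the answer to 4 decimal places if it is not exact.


SJF order (ascending): [2, 5, 8, 10, 12, 14]
Completion times:
  Job 1: burst=2, C=2
  Job 2: burst=5, C=7
  Job 3: burst=8, C=15
  Job 4: burst=10, C=25
  Job 5: burst=12, C=37
  Job 6: burst=14, C=51
Average completion = 137/6 = 22.8333

22.8333


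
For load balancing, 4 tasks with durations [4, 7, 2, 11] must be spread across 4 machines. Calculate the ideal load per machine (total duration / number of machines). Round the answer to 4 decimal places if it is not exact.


Total processing time = 4 + 7 + 2 + 11 = 24
Number of machines = 4
Ideal balanced load = 24 / 4 = 6.0

6.0


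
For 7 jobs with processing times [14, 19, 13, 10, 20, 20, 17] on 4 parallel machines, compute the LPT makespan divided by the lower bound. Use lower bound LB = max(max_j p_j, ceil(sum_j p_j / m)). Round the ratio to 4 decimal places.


LPT order: [20, 20, 19, 17, 14, 13, 10]
Machine loads after assignment: [30, 20, 32, 31]
LPT makespan = 32
Lower bound = max(max_job, ceil(total/4)) = max(20, 29) = 29
Ratio = 32 / 29 = 1.1034

1.1034


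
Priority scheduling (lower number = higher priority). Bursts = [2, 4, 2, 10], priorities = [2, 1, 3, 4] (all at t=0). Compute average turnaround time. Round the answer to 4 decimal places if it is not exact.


Sort by priority (ascending = highest first):
Order: [(1, 4), (2, 2), (3, 2), (4, 10)]
Completion times:
  Priority 1, burst=4, C=4
  Priority 2, burst=2, C=6
  Priority 3, burst=2, C=8
  Priority 4, burst=10, C=18
Average turnaround = 36/4 = 9.0

9.0


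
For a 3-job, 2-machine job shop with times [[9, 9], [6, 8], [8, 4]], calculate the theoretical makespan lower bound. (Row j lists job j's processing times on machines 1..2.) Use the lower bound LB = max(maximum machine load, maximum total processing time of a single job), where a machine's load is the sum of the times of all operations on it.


Machine loads:
  Machine 1: 9 + 6 + 8 = 23
  Machine 2: 9 + 8 + 4 = 21
Max machine load = 23
Job totals:
  Job 1: 18
  Job 2: 14
  Job 3: 12
Max job total = 18
Lower bound = max(23, 18) = 23

23


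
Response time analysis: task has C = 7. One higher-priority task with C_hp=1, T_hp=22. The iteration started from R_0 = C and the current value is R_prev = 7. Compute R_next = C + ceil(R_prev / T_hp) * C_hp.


R_next = C + ceil(R_prev / T_hp) * C_hp
ceil(7 / 22) = ceil(0.3182) = 1
Interference = 1 * 1 = 1
R_next = 7 + 1 = 8

8


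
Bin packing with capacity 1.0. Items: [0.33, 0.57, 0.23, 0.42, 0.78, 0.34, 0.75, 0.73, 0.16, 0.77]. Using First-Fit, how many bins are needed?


Place items sequentially using First-Fit:
  Item 0.33 -> new Bin 1
  Item 0.57 -> Bin 1 (now 0.9)
  Item 0.23 -> new Bin 2
  Item 0.42 -> Bin 2 (now 0.65)
  Item 0.78 -> new Bin 3
  Item 0.34 -> Bin 2 (now 0.99)
  Item 0.75 -> new Bin 4
  Item 0.73 -> new Bin 5
  Item 0.16 -> Bin 3 (now 0.94)
  Item 0.77 -> new Bin 6
Total bins used = 6

6


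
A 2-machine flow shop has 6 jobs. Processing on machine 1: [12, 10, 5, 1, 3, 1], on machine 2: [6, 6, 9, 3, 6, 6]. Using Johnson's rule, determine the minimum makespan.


Apply Johnson's rule:
  Group 1 (a <= b): [(4, 1, 3), (6, 1, 6), (5, 3, 6), (3, 5, 9)]
  Group 2 (a > b): [(1, 12, 6), (2, 10, 6)]
Optimal job order: [4, 6, 5, 3, 1, 2]
Schedule:
  Job 4: M1 done at 1, M2 done at 4
  Job 6: M1 done at 2, M2 done at 10
  Job 5: M1 done at 5, M2 done at 16
  Job 3: M1 done at 10, M2 done at 25
  Job 1: M1 done at 22, M2 done at 31
  Job 2: M1 done at 32, M2 done at 38
Makespan = 38

38


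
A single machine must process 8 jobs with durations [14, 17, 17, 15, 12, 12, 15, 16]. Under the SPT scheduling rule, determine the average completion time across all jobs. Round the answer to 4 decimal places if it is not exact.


Sort jobs by processing time (SPT order): [12, 12, 14, 15, 15, 16, 17, 17]
Compute completion times sequentially:
  Job 1: processing = 12, completes at 12
  Job 2: processing = 12, completes at 24
  Job 3: processing = 14, completes at 38
  Job 4: processing = 15, completes at 53
  Job 5: processing = 15, completes at 68
  Job 6: processing = 16, completes at 84
  Job 7: processing = 17, completes at 101
  Job 8: processing = 17, completes at 118
Sum of completion times = 498
Average completion time = 498/8 = 62.25

62.25


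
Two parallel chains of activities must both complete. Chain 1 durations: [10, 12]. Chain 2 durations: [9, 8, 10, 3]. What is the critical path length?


Path A total = 10 + 12 = 22
Path B total = 9 + 8 + 10 + 3 = 30
Critical path = longest path = max(22, 30) = 30

30


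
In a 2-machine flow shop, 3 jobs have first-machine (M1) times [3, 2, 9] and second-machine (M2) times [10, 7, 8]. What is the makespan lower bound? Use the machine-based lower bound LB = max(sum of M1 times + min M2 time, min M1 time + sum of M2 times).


LB1 = sum(M1 times) + min(M2 times) = 14 + 7 = 21
LB2 = min(M1 times) + sum(M2 times) = 2 + 25 = 27
Lower bound = max(LB1, LB2) = max(21, 27) = 27

27


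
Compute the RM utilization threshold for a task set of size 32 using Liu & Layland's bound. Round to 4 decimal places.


Compute 2^(1/32) = 1.0218971487
Subtract 1: 1.0218971487 - 1 = 0.0218971487
Multiply by n: 32 * 0.0218971487 = 0.7007087584
Round to 4 dp: 0.7007

0.7007


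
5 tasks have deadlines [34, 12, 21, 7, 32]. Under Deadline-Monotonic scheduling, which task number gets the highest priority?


Sort tasks by relative deadline (ascending):
  Task 4: deadline = 7
  Task 2: deadline = 12
  Task 3: deadline = 21
  Task 5: deadline = 32
  Task 1: deadline = 34
Priority order (highest first): [4, 2, 3, 5, 1]
Highest priority task = 4

4


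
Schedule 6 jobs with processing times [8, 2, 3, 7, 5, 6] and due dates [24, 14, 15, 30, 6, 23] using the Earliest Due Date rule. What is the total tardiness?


Sort by due date (EDD order): [(5, 6), (2, 14), (3, 15), (6, 23), (8, 24), (7, 30)]
Compute completion times and tardiness:
  Job 1: p=5, d=6, C=5, tardiness=max(0,5-6)=0
  Job 2: p=2, d=14, C=7, tardiness=max(0,7-14)=0
  Job 3: p=3, d=15, C=10, tardiness=max(0,10-15)=0
  Job 4: p=6, d=23, C=16, tardiness=max(0,16-23)=0
  Job 5: p=8, d=24, C=24, tardiness=max(0,24-24)=0
  Job 6: p=7, d=30, C=31, tardiness=max(0,31-30)=1
Total tardiness = 1

1


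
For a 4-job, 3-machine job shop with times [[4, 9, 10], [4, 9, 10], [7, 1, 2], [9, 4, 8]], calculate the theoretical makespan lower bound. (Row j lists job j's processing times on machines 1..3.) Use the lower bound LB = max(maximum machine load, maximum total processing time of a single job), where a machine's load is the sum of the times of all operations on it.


Machine loads:
  Machine 1: 4 + 4 + 7 + 9 = 24
  Machine 2: 9 + 9 + 1 + 4 = 23
  Machine 3: 10 + 10 + 2 + 8 = 30
Max machine load = 30
Job totals:
  Job 1: 23
  Job 2: 23
  Job 3: 10
  Job 4: 21
Max job total = 23
Lower bound = max(30, 23) = 30

30


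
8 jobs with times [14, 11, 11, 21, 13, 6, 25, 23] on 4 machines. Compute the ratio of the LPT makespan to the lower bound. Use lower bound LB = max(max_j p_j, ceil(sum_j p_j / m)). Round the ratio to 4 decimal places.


LPT order: [25, 23, 21, 14, 13, 11, 11, 6]
Machine loads after assignment: [31, 34, 32, 27]
LPT makespan = 34
Lower bound = max(max_job, ceil(total/4)) = max(25, 31) = 31
Ratio = 34 / 31 = 1.0968

1.0968


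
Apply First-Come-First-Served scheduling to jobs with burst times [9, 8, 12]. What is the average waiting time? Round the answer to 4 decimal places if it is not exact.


FCFS order (as given): [9, 8, 12]
Waiting times:
  Job 1: wait = 0
  Job 2: wait = 9
  Job 3: wait = 17
Sum of waiting times = 26
Average waiting time = 26/3 = 8.6667

8.6667


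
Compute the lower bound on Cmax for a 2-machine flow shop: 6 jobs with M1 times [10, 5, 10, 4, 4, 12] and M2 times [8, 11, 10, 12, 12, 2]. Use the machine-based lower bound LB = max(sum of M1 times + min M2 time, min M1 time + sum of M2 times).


LB1 = sum(M1 times) + min(M2 times) = 45 + 2 = 47
LB2 = min(M1 times) + sum(M2 times) = 4 + 55 = 59
Lower bound = max(LB1, LB2) = max(47, 59) = 59

59


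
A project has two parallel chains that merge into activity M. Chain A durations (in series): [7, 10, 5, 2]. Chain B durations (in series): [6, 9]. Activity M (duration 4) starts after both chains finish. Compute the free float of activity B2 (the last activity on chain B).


ES(B2) = sum of predecessors on chain B = 6
EF(B2) = ES + duration = 6 + 9 = 15
Successor of B2 is M. ES(M) = max(sum(A), sum(B)) = max(24, 15) = 24
Free float = ES(successor) - EF(current) = 24 - 15 = 9

9


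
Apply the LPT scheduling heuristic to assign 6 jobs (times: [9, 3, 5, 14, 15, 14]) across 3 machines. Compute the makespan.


Sort jobs in decreasing order (LPT): [15, 14, 14, 9, 5, 3]
Assign each job to the least loaded machine:
  Machine 1: jobs [15, 3], load = 18
  Machine 2: jobs [14, 9], load = 23
  Machine 3: jobs [14, 5], load = 19
Makespan = max load = 23

23


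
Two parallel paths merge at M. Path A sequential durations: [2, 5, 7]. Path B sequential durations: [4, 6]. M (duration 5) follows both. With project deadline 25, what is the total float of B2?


Forward pass: ES(B2) = sum of predecessors on chain B = 4
EF = ES + duration = 4 + 6 = 10
Backward pass: LF(M) = deadline = 25; LS(M) = 25 - 5 = 20
LF(B2) = LS(M) - sum(successors on chain B) = 20 - 0 = 20
LS = LF - duration = 20 - 6 = 14
Total float = LS - ES = 14 - 4 = 10

10


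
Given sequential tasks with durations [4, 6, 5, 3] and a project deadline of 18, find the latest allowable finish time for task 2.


LF(activity 2) = deadline - sum of successor durations
Successors: activities 3 through 4 with durations [5, 3]
Sum of successor durations = 8
LF = 18 - 8 = 10

10


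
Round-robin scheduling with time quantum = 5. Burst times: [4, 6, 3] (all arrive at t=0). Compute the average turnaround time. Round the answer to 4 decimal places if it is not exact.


Time quantum = 5
Execution trace:
  J1 runs 4 units, time = 4
  J2 runs 5 units, time = 9
  J3 runs 3 units, time = 12
  J2 runs 1 units, time = 13
Finish times: [4, 13, 12]
Average turnaround = 29/3 = 9.6667

9.6667


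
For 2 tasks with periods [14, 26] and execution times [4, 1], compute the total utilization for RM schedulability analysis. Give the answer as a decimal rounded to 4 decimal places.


Compute individual utilizations (exact fractions):
  Task 1: C/T = 4/14 = 2/7 (approx. 0.2857)
  Task 2: C/T = 1/26 (approx. 0.0385)
Total utilization U = 2/7 + 1/26 = 59/182
Rounded to 4 decimal places: U = 0.3242
RM (Liu & Layland) bound for 2 tasks = 0.828427; compare with U = 59/182 (approx. 0.324176)
U <= bound, so schedulable by RM sufficient condition.

0.3242


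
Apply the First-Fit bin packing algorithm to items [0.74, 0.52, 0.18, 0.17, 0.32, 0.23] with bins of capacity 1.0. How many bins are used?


Place items sequentially using First-Fit:
  Item 0.74 -> new Bin 1
  Item 0.52 -> new Bin 2
  Item 0.18 -> Bin 1 (now 0.92)
  Item 0.17 -> Bin 2 (now 0.69)
  Item 0.32 -> new Bin 3
  Item 0.23 -> Bin 2 (now 0.92)
Total bins used = 3

3


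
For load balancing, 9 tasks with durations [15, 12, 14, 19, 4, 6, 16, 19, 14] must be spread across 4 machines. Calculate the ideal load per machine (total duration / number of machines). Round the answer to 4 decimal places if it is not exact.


Total processing time = 15 + 12 + 14 + 19 + 4 + 6 + 16 + 19 + 14 = 119
Number of machines = 4
Ideal balanced load = 119 / 4 = 29.75

29.75


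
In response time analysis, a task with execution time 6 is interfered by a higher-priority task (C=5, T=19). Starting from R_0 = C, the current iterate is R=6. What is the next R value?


R_next = C + ceil(R_prev / T_hp) * C_hp
ceil(6 / 19) = ceil(0.3158) = 1
Interference = 1 * 5 = 5
R_next = 6 + 5 = 11

11


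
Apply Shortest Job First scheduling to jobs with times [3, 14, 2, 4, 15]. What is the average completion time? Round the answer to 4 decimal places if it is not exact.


SJF order (ascending): [2, 3, 4, 14, 15]
Completion times:
  Job 1: burst=2, C=2
  Job 2: burst=3, C=5
  Job 3: burst=4, C=9
  Job 4: burst=14, C=23
  Job 5: burst=15, C=38
Average completion = 77/5 = 15.4

15.4


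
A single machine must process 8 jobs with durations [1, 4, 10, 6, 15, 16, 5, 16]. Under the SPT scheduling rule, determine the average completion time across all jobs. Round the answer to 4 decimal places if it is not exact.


Sort jobs by processing time (SPT order): [1, 4, 5, 6, 10, 15, 16, 16]
Compute completion times sequentially:
  Job 1: processing = 1, completes at 1
  Job 2: processing = 4, completes at 5
  Job 3: processing = 5, completes at 10
  Job 4: processing = 6, completes at 16
  Job 5: processing = 10, completes at 26
  Job 6: processing = 15, completes at 41
  Job 7: processing = 16, completes at 57
  Job 8: processing = 16, completes at 73
Sum of completion times = 229
Average completion time = 229/8 = 28.625

28.625


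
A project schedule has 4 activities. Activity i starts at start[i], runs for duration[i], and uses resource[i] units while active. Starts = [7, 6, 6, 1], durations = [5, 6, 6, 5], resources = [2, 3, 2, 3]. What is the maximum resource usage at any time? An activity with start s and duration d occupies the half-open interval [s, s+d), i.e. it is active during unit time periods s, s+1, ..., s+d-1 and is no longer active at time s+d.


Each activity i is active on [start_i, start_i + duration_i).
Compute total resource usage per time slot:
  t=0: active resources = [], total = 0
  t=1: active resources = [3], total = 3
  t=2: active resources = [3], total = 3
  t=3: active resources = [3], total = 3
  t=4: active resources = [3], total = 3
  t=5: active resources = [3], total = 3
  t=6: active resources = [3, 2], total = 5
  t=7: active resources = [2, 3, 2], total = 7
  t=8: active resources = [2, 3, 2], total = 7
  t=9: active resources = [2, 3, 2], total = 7
  t=10: active resources = [2, 3, 2], total = 7
  t=11: active resources = [2, 3, 2], total = 7
Peak resource demand = 7

7


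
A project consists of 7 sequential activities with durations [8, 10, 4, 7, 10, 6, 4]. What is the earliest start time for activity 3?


Activity 3 starts after activities 1 through 2 complete.
Predecessor durations: [8, 10]
ES = 8 + 10 = 18

18


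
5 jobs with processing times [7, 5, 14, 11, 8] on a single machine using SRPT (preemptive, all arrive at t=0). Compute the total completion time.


Since all jobs arrive at t=0, SRPT equals SPT ordering.
SPT order: [5, 7, 8, 11, 14]
Completion times:
  Job 1: p=5, C=5
  Job 2: p=7, C=12
  Job 3: p=8, C=20
  Job 4: p=11, C=31
  Job 5: p=14, C=45
Total completion time = 5 + 12 + 20 + 31 + 45 = 113

113


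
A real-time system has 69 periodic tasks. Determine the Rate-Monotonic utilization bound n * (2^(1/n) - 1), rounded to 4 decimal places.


Compute 2^(1/69) = 1.0100962378
Subtract 1: 1.0100962378 - 1 = 0.0100962378
Multiply by n: 69 * 0.0100962378 = 0.6966404082
Round to 4 dp: 0.6966

0.6966


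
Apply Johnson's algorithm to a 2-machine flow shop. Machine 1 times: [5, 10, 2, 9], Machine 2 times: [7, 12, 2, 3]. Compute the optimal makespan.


Apply Johnson's rule:
  Group 1 (a <= b): [(3, 2, 2), (1, 5, 7), (2, 10, 12)]
  Group 2 (a > b): [(4, 9, 3)]
Optimal job order: [3, 1, 2, 4]
Schedule:
  Job 3: M1 done at 2, M2 done at 4
  Job 1: M1 done at 7, M2 done at 14
  Job 2: M1 done at 17, M2 done at 29
  Job 4: M1 done at 26, M2 done at 32
Makespan = 32

32


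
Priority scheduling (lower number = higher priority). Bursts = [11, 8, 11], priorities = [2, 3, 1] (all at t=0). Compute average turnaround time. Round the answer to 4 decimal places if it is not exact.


Sort by priority (ascending = highest first):
Order: [(1, 11), (2, 11), (3, 8)]
Completion times:
  Priority 1, burst=11, C=11
  Priority 2, burst=11, C=22
  Priority 3, burst=8, C=30
Average turnaround = 63/3 = 21.0

21.0


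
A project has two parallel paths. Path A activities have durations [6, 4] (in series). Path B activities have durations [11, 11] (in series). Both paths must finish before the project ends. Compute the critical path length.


Path A total = 6 + 4 = 10
Path B total = 11 + 11 = 22
Critical path = longest path = max(10, 22) = 22

22


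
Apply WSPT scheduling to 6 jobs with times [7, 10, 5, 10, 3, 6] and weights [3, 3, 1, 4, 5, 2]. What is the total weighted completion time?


Compute p/w ratios and sort ascending (WSPT): [(3, 5), (7, 3), (10, 4), (6, 2), (10, 3), (5, 1)]
Compute weighted completion times:
  Job (p=3,w=5): C=3, w*C=5*3=15
  Job (p=7,w=3): C=10, w*C=3*10=30
  Job (p=10,w=4): C=20, w*C=4*20=80
  Job (p=6,w=2): C=26, w*C=2*26=52
  Job (p=10,w=3): C=36, w*C=3*36=108
  Job (p=5,w=1): C=41, w*C=1*41=41
Total weighted completion time = 326

326


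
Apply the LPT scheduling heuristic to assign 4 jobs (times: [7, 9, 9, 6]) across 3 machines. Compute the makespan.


Sort jobs in decreasing order (LPT): [9, 9, 7, 6]
Assign each job to the least loaded machine:
  Machine 1: jobs [9], load = 9
  Machine 2: jobs [9], load = 9
  Machine 3: jobs [7, 6], load = 13
Makespan = max load = 13

13


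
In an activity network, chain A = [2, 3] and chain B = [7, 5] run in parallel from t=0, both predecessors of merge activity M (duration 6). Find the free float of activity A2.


ES(A2) = sum of predecessors on chain A = 2
EF(A2) = ES + duration = 2 + 3 = 5
Successor of A2 is M. ES(M) = max(sum(A), sum(B)) = max(5, 12) = 12
Free float = ES(successor) - EF(current) = 12 - 5 = 7

7


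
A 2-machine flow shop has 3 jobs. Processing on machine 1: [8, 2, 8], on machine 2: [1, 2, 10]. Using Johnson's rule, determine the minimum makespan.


Apply Johnson's rule:
  Group 1 (a <= b): [(2, 2, 2), (3, 8, 10)]
  Group 2 (a > b): [(1, 8, 1)]
Optimal job order: [2, 3, 1]
Schedule:
  Job 2: M1 done at 2, M2 done at 4
  Job 3: M1 done at 10, M2 done at 20
  Job 1: M1 done at 18, M2 done at 21
Makespan = 21

21


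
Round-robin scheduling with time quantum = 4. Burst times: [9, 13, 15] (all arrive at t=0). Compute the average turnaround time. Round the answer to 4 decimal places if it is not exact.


Time quantum = 4
Execution trace:
  J1 runs 4 units, time = 4
  J2 runs 4 units, time = 8
  J3 runs 4 units, time = 12
  J1 runs 4 units, time = 16
  J2 runs 4 units, time = 20
  J3 runs 4 units, time = 24
  J1 runs 1 units, time = 25
  J2 runs 4 units, time = 29
  J3 runs 4 units, time = 33
  J2 runs 1 units, time = 34
  J3 runs 3 units, time = 37
Finish times: [25, 34, 37]
Average turnaround = 96/3 = 32.0

32.0


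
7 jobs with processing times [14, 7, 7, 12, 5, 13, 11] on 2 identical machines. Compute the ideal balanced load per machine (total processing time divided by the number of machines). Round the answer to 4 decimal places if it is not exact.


Total processing time = 14 + 7 + 7 + 12 + 5 + 13 + 11 = 69
Number of machines = 2
Ideal balanced load = 69 / 2 = 34.5

34.5


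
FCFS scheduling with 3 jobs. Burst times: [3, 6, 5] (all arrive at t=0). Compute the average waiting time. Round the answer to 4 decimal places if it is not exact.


FCFS order (as given): [3, 6, 5]
Waiting times:
  Job 1: wait = 0
  Job 2: wait = 3
  Job 3: wait = 9
Sum of waiting times = 12
Average waiting time = 12/3 = 4.0

4.0


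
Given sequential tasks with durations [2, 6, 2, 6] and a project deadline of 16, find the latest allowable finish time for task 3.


LF(activity 3) = deadline - sum of successor durations
Successors: activities 4 through 4 with durations [6]
Sum of successor durations = 6
LF = 16 - 6 = 10

10


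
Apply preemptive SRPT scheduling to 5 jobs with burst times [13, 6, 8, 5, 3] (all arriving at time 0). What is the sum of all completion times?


Since all jobs arrive at t=0, SRPT equals SPT ordering.
SPT order: [3, 5, 6, 8, 13]
Completion times:
  Job 1: p=3, C=3
  Job 2: p=5, C=8
  Job 3: p=6, C=14
  Job 4: p=8, C=22
  Job 5: p=13, C=35
Total completion time = 3 + 8 + 14 + 22 + 35 = 82

82


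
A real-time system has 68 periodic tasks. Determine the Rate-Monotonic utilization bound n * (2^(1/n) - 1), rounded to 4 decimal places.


Compute 2^(1/68) = 1.0102454700
Subtract 1: 1.0102454700 - 1 = 0.0102454700
Multiply by n: 68 * 0.0102454700 = 0.6966919600
Round to 4 dp: 0.6967

0.6967


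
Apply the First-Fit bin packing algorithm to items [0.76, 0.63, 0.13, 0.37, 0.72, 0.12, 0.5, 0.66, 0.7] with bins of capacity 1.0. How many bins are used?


Place items sequentially using First-Fit:
  Item 0.76 -> new Bin 1
  Item 0.63 -> new Bin 2
  Item 0.13 -> Bin 1 (now 0.89)
  Item 0.37 -> Bin 2 (now 1.0)
  Item 0.72 -> new Bin 3
  Item 0.12 -> Bin 3 (now 0.84)
  Item 0.5 -> new Bin 4
  Item 0.66 -> new Bin 5
  Item 0.7 -> new Bin 6
Total bins used = 6

6


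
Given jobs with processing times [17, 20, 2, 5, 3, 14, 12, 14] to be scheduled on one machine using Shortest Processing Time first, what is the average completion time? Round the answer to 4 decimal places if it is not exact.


Sort jobs by processing time (SPT order): [2, 3, 5, 12, 14, 14, 17, 20]
Compute completion times sequentially:
  Job 1: processing = 2, completes at 2
  Job 2: processing = 3, completes at 5
  Job 3: processing = 5, completes at 10
  Job 4: processing = 12, completes at 22
  Job 5: processing = 14, completes at 36
  Job 6: processing = 14, completes at 50
  Job 7: processing = 17, completes at 67
  Job 8: processing = 20, completes at 87
Sum of completion times = 279
Average completion time = 279/8 = 34.875

34.875


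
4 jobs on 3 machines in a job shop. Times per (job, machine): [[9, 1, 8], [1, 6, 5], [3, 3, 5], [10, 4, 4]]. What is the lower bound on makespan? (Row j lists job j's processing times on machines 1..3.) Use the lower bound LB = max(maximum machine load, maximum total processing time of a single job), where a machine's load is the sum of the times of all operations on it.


Machine loads:
  Machine 1: 9 + 1 + 3 + 10 = 23
  Machine 2: 1 + 6 + 3 + 4 = 14
  Machine 3: 8 + 5 + 5 + 4 = 22
Max machine load = 23
Job totals:
  Job 1: 18
  Job 2: 12
  Job 3: 11
  Job 4: 18
Max job total = 18
Lower bound = max(23, 18) = 23

23


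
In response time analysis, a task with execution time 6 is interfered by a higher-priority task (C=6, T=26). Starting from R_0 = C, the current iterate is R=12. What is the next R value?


R_next = C + ceil(R_prev / T_hp) * C_hp
ceil(12 / 26) = ceil(0.4615) = 1
Interference = 1 * 6 = 6
R_next = 6 + 6 = 12
R_next = R_prev, so the iteration has converged (response time = 12).

12
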